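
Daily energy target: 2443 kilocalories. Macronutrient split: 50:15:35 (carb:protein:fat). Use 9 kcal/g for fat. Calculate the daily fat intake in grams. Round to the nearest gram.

Fat energy = 35% × 2443 = 855.05 kcal.
At 9 kcal/g: 855.05 ÷ 9 = 95.0056 g.

95 g/day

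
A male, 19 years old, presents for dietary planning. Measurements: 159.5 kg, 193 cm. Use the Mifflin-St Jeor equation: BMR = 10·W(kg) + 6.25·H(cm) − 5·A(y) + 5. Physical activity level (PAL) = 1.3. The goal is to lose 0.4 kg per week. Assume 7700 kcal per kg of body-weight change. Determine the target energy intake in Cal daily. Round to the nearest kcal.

3085 Cal daily

Mifflin-St Jeor (male): BMR = 10(159.5) + 6.25(193) − 5(19) + 5 = 1595 + 1206.25 − 95 + 5 = 2711.25 kcal/day.
TEE = 2711.25 × 1.3 = 3524.625 kcal/day.
Required daily deficit = 0.4 × 7700 ÷ 7 = 440 kcal/day.
Target intake = 3524.625 − 440 = 3084.625 kcal/day.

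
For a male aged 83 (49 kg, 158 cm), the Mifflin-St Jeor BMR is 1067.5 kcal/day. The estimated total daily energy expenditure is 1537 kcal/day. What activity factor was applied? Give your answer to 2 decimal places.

1.44

Activity factor = TEE ÷ BMR = 1537 ÷ 1067.5 = 1.44.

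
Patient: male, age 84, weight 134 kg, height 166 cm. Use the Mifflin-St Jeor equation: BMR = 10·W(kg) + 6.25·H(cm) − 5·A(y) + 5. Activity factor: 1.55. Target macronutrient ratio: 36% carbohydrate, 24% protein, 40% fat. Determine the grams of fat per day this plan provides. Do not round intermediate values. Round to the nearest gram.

Mifflin-St Jeor (male): BMR = 10(134) + 6.25(166) − 5(84) + 5 = 1340 + 1037.5 − 420 + 5 = 1962.5 kcal/day.
TEE = 1962.5 × 1.55 = 3041.875 kcal/day.
Fat energy = 40% × 3041.875 = 1216.75 kcal.
Fat = 1216.75 ÷ 9 kcal/g = 135.1944 g.

135 g/day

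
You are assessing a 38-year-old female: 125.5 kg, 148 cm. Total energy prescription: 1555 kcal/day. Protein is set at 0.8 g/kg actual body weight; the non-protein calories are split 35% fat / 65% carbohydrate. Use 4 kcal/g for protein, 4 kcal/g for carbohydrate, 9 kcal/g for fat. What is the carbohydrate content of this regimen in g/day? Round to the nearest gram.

Protein = 0.8 × 125.5 = 100.4 g → 100.4 × 4 = 401.6 kcal.
Non-protein calories = 1555 − 401.6 = 1153.4 kcal.
Fat: 35% × 1153.4 = 403.69 kcal; carbohydrate: 749.71 kcal.
Carbohydrate: 749.71 kcal ÷ 4 kcal/g = 187.4275 g.

187 g/day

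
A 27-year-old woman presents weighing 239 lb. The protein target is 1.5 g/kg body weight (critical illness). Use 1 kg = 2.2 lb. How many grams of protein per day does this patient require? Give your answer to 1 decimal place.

Weight in kg = 239 ÷ 2.2 = 108.6364 kg.
Protein = 1.5 g/kg × 108.6364 kg = 162.9545 g/day.

163.0 g/day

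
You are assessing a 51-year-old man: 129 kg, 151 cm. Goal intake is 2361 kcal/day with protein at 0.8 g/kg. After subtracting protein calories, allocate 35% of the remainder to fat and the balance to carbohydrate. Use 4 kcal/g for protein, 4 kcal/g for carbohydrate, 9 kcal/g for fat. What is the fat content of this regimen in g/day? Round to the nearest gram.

Protein = 0.8 × 129 = 103.2 g → 103.2 × 4 = 412.8 kcal.
Non-protein calories = 2361 − 412.8 = 1948.2 kcal.
Fat: 35% × 1948.2 = 681.87 kcal; carbohydrate: 1266.33 kcal.
Fat: 681.87 kcal ÷ 9 kcal/g = 75.7633 g.

76 g/day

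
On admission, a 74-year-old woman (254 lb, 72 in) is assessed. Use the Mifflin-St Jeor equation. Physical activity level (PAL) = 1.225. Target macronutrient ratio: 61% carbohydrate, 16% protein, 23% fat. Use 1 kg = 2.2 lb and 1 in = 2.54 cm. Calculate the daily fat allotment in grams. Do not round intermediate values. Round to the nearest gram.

Convert to metric: weight = 254 ÷ 2.2 = 115.4545 kg; height = 72 × 2.54 = 182.88 cm.
Mifflin-St Jeor (female): BMR = 10(115.4545) + 6.25(182.88) − 5(74) − 161 = 1154.5455 + 1143 − 370 − 161 = 1766.5455 kcal/day.
TEE = 1766.5455 × 1.225 = 2164.0182 kcal/day.
Fat energy = 23% × 2164.0182 = 497.7242 kcal.
Fat = 497.7242 ÷ 9 kcal/g = 55.3027 g.

55 g/day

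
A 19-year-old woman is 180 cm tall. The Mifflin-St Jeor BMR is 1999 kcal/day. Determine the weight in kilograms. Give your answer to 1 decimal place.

113.0 kg

1999 = 10·W + 6.25(180) − 5(19) − 161
10·W = 1999 − 869 = 1130, so W = 113 kg.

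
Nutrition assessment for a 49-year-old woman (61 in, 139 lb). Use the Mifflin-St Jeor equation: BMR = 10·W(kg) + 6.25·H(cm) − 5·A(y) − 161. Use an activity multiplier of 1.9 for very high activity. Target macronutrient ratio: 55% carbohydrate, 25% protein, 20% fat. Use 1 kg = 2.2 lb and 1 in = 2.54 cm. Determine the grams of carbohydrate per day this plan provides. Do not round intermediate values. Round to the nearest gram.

312 g/day

Convert to metric: weight = 139 ÷ 2.2 = 63.1818 kg; height = 61 × 2.54 = 154.94 cm.
Mifflin-St Jeor (female): BMR = 10(63.1818) + 6.25(154.94) − 5(49) − 161 = 631.8182 + 968.375 − 245 − 161 = 1194.1932 kcal/day.
TEE = 1194.1932 × 1.9 = 2268.967 kcal/day.
Carbohydrate energy = 55% × 2268.967 = 1247.9319 kcal.
Carbohydrate = 1247.9319 ÷ 4 kcal/g = 311.983 g.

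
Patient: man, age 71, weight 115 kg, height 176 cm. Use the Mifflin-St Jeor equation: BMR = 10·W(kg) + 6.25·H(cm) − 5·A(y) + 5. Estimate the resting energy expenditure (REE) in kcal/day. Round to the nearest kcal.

1900 kcal/day

Mifflin-St Jeor (male): BMR = 10(115) + 6.25(176) − 5(71) + 5 = 1150 + 1100 − 355 + 5 = 1900 kcal/day.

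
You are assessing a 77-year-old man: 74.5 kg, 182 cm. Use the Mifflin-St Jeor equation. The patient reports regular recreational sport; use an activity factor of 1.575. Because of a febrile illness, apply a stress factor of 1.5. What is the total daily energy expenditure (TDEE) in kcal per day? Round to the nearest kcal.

Mifflin-St Jeor (male): BMR = 10(74.5) + 6.25(182) − 5(77) + 5 = 745 + 1137.5 − 385 + 5 = 1502.5 kcal/day.
TEE = BMR × activity factor = 1502.5 × 1.575 = 2366.4375 kcal/day.
Apply stress factor: 2366.4375 × 1.5 = 3549.6563 kcal/day.

3550 kcal per day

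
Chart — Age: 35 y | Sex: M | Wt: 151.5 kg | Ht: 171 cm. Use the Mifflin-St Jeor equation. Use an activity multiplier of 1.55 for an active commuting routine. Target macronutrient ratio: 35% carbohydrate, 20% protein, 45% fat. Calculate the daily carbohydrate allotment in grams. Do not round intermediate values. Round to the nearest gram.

Mifflin-St Jeor (male): BMR = 10(151.5) + 6.25(171) − 5(35) + 5 = 1515 + 1068.75 − 175 + 5 = 2413.75 kcal/day.
TEE = 2413.75 × 1.55 = 3741.3125 kcal/day.
Carbohydrate energy = 35% × 3741.3125 = 1309.4594 kcal.
Carbohydrate = 1309.4594 ÷ 4 kcal/g = 327.3648 g.

327 g/day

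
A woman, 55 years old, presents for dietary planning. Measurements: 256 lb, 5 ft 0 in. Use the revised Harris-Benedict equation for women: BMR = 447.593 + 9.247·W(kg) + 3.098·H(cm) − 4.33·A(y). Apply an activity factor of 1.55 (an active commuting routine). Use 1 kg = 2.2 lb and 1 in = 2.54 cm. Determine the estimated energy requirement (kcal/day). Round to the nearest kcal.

Convert to metric: weight = 256 ÷ 2.2 = 116.3636 kg; height = (5×12 + 0) × 2.54 = 60 × 2.54 = 152.4 cm.
Harris-Benedict: BMR = 447.593 + 9.247(116.3636) + 3.098(152.4) − 4.33(55) = 1757.5927 kcal/day.
TEE = BMR × activity factor = 1757.5927 × 1.55 = 2724.2688 kcal/day.

2724 kcal/day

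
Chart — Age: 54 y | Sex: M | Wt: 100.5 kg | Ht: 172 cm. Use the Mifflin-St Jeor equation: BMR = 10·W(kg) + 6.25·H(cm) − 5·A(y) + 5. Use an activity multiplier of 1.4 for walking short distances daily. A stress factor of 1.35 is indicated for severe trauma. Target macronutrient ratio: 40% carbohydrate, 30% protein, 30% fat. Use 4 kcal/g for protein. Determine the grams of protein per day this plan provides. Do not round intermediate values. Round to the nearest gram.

Mifflin-St Jeor (male): BMR = 10(100.5) + 6.25(172) − 5(54) + 5 = 1005 + 1075 − 270 + 5 = 1815 kcal/day.
TEE = 1815 × 1.4 = 2541 kcal/day.
With stress factor 1.35: 2541 × 1.35 = 3430.35 kcal/day.
Protein energy = 30% × 3430.35 = 1029.105 kcal.
Protein = 1029.105 ÷ 4 kcal/g = 257.2763 g.

257 g/day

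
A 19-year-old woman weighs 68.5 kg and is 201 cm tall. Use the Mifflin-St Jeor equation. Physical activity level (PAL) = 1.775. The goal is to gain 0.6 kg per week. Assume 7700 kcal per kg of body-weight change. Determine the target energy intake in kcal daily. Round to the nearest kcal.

3651 kcal daily

Mifflin-St Jeor (female): BMR = 10(68.5) + 6.25(201) − 5(19) − 161 = 685 + 1256.25 − 95 − 161 = 1685.25 kcal/day.
TEE = 1685.25 × 1.775 = 2991.3188 kcal/day.
Required daily surplus = 0.6 × 7700 ÷ 7 = 660 kcal/day.
Target intake = 2991.3188 + 660 = 3651.3188 kcal/day.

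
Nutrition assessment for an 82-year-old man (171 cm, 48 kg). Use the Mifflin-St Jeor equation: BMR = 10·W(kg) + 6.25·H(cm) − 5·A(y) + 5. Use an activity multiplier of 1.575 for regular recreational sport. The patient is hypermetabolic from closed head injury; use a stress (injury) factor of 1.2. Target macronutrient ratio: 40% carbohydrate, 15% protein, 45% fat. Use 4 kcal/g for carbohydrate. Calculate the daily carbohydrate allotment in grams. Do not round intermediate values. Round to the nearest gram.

Mifflin-St Jeor (male): BMR = 10(48) + 6.25(171) − 5(82) + 5 = 480 + 1068.75 − 410 + 5 = 1143.75 kcal/day.
TEE = 1143.75 × 1.575 = 1801.4063 kcal/day.
With stress factor 1.2: 1801.4063 × 1.2 = 2161.6875 kcal/day.
Carbohydrate energy = 40% × 2161.6875 = 864.675 kcal.
Carbohydrate = 864.675 ÷ 4 kcal/g = 216.1688 g.

216 g/day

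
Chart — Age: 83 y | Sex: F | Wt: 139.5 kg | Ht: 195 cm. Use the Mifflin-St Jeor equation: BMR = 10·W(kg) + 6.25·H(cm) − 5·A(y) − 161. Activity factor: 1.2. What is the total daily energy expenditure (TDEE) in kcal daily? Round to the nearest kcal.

2445 kcal daily

Mifflin-St Jeor (female): BMR = 10(139.5) + 6.25(195) − 5(83) − 161 = 1395 + 1218.75 − 415 − 161 = 2037.75 kcal/day.
TEE = BMR × activity factor = 2037.75 × 1.2 = 2445.3 kcal/day.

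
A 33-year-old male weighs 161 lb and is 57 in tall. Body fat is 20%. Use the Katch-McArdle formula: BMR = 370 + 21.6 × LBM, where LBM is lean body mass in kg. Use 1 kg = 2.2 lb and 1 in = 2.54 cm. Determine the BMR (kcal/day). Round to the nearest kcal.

Convert to metric: weight = 161 ÷ 2.2 = 73.1818 kg; height = 57 × 2.54 = 144.78 cm.
LBM = 73.1818 × (1 − 0.2) = 58.5455 kg. Katch-McArdle: BMR = 370 + 21.6 × 58.5455 = 1634.5818 kcal/day.

1635 kcal/day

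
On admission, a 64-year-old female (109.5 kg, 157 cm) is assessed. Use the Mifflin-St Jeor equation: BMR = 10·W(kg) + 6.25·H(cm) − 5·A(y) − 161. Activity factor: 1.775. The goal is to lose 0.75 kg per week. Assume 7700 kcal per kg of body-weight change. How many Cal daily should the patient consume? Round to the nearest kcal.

2007 Cal daily

Mifflin-St Jeor (female): BMR = 10(109.5) + 6.25(157) − 5(64) − 161 = 1095 + 981.25 − 320 − 161 = 1595.25 kcal/day.
TEE = 1595.25 × 1.775 = 2831.5688 kcal/day.
Required daily deficit = 0.75 × 7700 ÷ 7 = 825 kcal/day.
Target intake = 2831.5688 − 825 = 2006.5688 kcal/day.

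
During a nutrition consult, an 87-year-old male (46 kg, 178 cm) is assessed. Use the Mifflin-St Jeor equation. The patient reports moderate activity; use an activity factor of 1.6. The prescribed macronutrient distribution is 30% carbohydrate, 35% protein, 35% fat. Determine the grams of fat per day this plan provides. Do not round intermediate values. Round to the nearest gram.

71 g/day

Mifflin-St Jeor (male): BMR = 10(46) + 6.25(178) − 5(87) + 5 = 460 + 1112.5 − 435 + 5 = 1142.5 kcal/day.
TEE = 1142.5 × 1.6 = 1828 kcal/day.
Fat energy = 35% × 1828 = 639.8 kcal.
Fat = 639.8 ÷ 9 kcal/g = 71.0889 g.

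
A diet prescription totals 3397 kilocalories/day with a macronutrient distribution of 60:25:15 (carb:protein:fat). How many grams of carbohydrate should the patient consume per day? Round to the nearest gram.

Carbohydrate energy = 60% × 3397 = 2038.2 kcal.
At 4 kcal/g: 2038.2 ÷ 4 = 509.55 g.

510 g/day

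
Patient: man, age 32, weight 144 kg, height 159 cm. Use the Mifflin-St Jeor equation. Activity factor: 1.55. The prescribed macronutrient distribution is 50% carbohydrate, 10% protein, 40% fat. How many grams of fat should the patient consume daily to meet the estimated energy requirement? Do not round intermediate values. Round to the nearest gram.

Mifflin-St Jeor (male): BMR = 10(144) + 6.25(159) − 5(32) + 5 = 1440 + 993.75 − 160 + 5 = 2278.75 kcal/day.
TEE = 2278.75 × 1.55 = 3532.0625 kcal/day.
Fat energy = 40% × 3532.0625 = 1412.825 kcal.
Fat = 1412.825 ÷ 9 kcal/g = 156.9806 g.

157 g/day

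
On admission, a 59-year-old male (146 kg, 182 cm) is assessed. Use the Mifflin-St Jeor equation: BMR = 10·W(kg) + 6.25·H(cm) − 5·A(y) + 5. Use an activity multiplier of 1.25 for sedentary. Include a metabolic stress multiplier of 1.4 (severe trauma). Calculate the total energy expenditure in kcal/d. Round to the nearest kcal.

Mifflin-St Jeor (male): BMR = 10(146) + 6.25(182) − 5(59) + 5 = 1460 + 1137.5 − 295 + 5 = 2307.5 kcal/day.
TEE = BMR × activity factor = 2307.5 × 1.25 = 2884.375 kcal/day.
Apply stress factor: 2884.375 × 1.4 = 4038.125 kcal/day.

4038 kcal/d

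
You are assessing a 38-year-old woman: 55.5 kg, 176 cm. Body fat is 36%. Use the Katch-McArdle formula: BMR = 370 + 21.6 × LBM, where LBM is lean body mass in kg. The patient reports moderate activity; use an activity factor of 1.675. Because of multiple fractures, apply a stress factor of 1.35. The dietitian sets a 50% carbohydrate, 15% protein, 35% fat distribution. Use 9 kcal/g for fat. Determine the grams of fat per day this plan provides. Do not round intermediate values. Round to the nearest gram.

100 g/day

LBM = 55.5 × (1 − 0.36) = 35.52 kg. Katch-McArdle: BMR = 370 + 21.6 × 35.52 = 1137.232 kcal/day.
TEE = 1137.232 × 1.675 = 1904.8636 kcal/day.
With stress factor 1.35: 1904.8636 × 1.35 = 2571.5659 kcal/day.
Fat energy = 35% × 2571.5659 = 900.0481 kcal.
Fat = 900.0481 ÷ 9 kcal/g = 100.0053 g.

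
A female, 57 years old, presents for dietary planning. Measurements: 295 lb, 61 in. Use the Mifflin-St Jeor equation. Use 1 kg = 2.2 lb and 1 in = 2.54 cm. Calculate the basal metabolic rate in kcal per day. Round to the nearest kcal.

Convert to metric: weight = 295 ÷ 2.2 = 134.0909 kg; height = 61 × 2.54 = 154.94 cm.
Mifflin-St Jeor (female): BMR = 10(134.0909) + 6.25(154.94) − 5(57) − 161 = 1340.9091 + 968.375 − 285 − 161 = 1863.2841 kcal/day.

1863 kcal per day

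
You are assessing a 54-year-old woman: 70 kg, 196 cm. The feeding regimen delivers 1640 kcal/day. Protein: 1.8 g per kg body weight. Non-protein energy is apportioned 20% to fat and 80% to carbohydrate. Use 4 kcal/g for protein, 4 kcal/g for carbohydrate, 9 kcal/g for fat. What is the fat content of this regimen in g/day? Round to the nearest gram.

25 g/day

Protein = 1.8 × 70 = 126 g → 126 × 4 = 504 kcal.
Non-protein calories = 1640 − 504 = 1136 kcal.
Fat: 20% × 1136 = 227.2 kcal; carbohydrate: 908.8 kcal.
Fat: 227.2 kcal ÷ 9 kcal/g = 25.2444 g.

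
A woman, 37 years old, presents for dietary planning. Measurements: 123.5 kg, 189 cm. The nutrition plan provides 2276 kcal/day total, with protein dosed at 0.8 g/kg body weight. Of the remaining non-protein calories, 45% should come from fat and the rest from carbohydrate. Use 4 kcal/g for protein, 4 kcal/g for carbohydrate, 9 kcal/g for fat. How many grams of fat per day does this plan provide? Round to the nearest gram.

94 g/day

Protein = 0.8 × 123.5 = 98.8 g → 98.8 × 4 = 395.2 kcal.
Non-protein calories = 2276 − 395.2 = 1880.8 kcal.
Fat: 45% × 1880.8 = 846.36 kcal; carbohydrate: 1034.44 kcal.
Fat: 846.36 kcal ÷ 9 kcal/g = 94.04 g.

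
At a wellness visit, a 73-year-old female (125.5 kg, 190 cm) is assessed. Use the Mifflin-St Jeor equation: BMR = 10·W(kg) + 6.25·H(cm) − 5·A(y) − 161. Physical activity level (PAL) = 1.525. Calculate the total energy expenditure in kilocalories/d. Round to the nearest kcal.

2923 kilocalories/d

Mifflin-St Jeor (female): BMR = 10(125.5) + 6.25(190) − 5(73) − 161 = 1255 + 1187.5 − 365 − 161 = 1916.5 kcal/day.
TEE = BMR × activity factor = 1916.5 × 1.525 = 2922.6625 kcal/day.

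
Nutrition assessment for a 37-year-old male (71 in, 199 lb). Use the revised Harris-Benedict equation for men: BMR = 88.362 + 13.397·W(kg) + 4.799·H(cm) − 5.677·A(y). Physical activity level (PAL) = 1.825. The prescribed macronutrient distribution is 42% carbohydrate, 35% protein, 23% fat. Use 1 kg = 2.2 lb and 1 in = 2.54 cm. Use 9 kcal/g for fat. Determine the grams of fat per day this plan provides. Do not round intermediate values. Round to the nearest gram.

Convert to metric: weight = 199 ÷ 2.2 = 90.4545 kg; height = 71 × 2.54 = 180.34 cm.
Harris-Benedict: BMR = 88.362 + 13.397(90.4545) + 4.799(180.34) − 5.677(37) = 1955.5842 kcal/day.
TEE = 1955.5842 × 1.825 = 3568.9412 kcal/day.
Fat energy = 23% × 3568.9412 = 820.8565 kcal.
Fat = 820.8565 ÷ 9 kcal/g = 91.2063 g.

91 g/day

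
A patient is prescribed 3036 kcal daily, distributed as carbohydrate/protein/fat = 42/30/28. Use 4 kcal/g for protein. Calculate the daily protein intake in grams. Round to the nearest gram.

228 g/day

Protein energy = 30% × 3036 = 910.8 kcal.
At 4 kcal/g: 910.8 ÷ 4 = 227.7 g.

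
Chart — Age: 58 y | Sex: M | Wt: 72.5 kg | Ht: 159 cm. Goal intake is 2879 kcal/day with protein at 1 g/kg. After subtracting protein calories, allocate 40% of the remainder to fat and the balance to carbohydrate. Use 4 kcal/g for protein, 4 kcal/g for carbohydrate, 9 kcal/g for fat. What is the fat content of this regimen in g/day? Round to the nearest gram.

Protein = 1 × 72.5 = 72.5 g → 72.5 × 4 = 290 kcal.
Non-protein calories = 2879 − 290 = 2589 kcal.
Fat: 40% × 2589 = 1035.6 kcal; carbohydrate: 1553.4 kcal.
Fat: 1035.6 kcal ÷ 9 kcal/g = 115.0667 g.

115 g/day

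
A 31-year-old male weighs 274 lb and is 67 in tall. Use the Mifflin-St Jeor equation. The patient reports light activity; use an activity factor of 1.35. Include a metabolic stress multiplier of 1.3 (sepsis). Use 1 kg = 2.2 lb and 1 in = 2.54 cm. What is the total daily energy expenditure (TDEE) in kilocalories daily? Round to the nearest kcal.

Convert to metric: weight = 274 ÷ 2.2 = 124.5455 kg; height = 67 × 2.54 = 170.18 cm.
Mifflin-St Jeor (male): BMR = 10(124.5455) + 6.25(170.18) − 5(31) + 5 = 1245.4545 + 1063.625 − 155 + 5 = 2159.0795 kcal/day.
TEE = BMR × activity factor = 2159.0795 × 1.35 = 2914.7574 kcal/day.
Apply stress factor: 2914.7574 × 1.3 = 3789.1846 kcal/day.

3789 kilocalories daily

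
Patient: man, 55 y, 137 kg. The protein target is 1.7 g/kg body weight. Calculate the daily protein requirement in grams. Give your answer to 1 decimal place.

232.9 g/day

Protein = 1.7 g/kg × 137 kg = 232.9 g/day.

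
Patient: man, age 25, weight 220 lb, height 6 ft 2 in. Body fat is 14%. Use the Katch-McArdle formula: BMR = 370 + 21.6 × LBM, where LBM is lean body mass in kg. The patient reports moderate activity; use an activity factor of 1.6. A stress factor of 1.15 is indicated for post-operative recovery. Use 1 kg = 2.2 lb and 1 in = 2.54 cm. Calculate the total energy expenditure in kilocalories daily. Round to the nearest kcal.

4099 kilocalories daily

Convert to metric: weight = 220 ÷ 2.2 = 100 kg; height = (6×12 + 2) × 2.54 = 74 × 2.54 = 187.96 cm.
LBM = 100 × (1 − 0.14) = 86 kg. Katch-McArdle: BMR = 370 + 21.6 × 86 = 2227.6 kcal/day.
TEE = BMR × activity factor = 2227.6 × 1.6 = 3564.16 kcal/day.
Apply stress factor: 3564.16 × 1.15 = 4098.784 kcal/day.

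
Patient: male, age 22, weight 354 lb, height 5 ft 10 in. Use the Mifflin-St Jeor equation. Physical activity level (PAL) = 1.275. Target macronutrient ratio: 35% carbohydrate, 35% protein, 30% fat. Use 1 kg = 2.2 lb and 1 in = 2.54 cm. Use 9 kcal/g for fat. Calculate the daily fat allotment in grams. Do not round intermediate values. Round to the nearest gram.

Convert to metric: weight = 354 ÷ 2.2 = 160.9091 kg; height = (5×12 + 10) × 2.54 = 70 × 2.54 = 177.8 cm.
Mifflin-St Jeor (male): BMR = 10(160.9091) + 6.25(177.8) − 5(22) + 5 = 1609.0909 + 1111.25 − 110 + 5 = 2615.3409 kcal/day.
TEE = 2615.3409 × 1.275 = 3334.5597 kcal/day.
Fat energy = 30% × 3334.5597 = 1000.3679 kcal.
Fat = 1000.3679 ÷ 9 kcal/g = 111.152 g.

111 g/day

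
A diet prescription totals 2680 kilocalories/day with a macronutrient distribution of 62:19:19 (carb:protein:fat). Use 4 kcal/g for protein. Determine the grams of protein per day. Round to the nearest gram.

Protein energy = 19% × 2680 = 509.2 kcal.
At 4 kcal/g: 509.2 ÷ 4 = 127.3 g.

127 g/day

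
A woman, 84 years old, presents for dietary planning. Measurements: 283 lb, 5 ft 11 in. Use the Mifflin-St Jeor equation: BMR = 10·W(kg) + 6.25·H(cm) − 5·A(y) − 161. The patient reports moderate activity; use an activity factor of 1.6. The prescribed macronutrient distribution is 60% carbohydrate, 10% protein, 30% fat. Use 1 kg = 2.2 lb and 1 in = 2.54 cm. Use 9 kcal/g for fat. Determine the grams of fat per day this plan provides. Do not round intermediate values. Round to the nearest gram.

Convert to metric: weight = 283 ÷ 2.2 = 128.6364 kg; height = (5×12 + 11) × 2.54 = 71 × 2.54 = 180.34 cm.
Mifflin-St Jeor (female): BMR = 10(128.6364) + 6.25(180.34) − 5(84) − 161 = 1286.3636 + 1127.125 − 420 − 161 = 1832.4886 kcal/day.
TEE = 1832.4886 × 1.6 = 2931.9818 kcal/day.
Fat energy = 30% × 2931.9818 = 879.5945 kcal.
Fat = 879.5945 ÷ 9 kcal/g = 97.7327 g.

98 g/day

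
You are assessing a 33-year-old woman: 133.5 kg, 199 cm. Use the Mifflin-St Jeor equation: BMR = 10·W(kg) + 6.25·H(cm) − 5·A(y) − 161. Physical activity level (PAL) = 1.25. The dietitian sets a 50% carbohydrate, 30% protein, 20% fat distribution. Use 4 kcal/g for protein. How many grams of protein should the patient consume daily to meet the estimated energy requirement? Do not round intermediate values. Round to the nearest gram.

211 g/day

Mifflin-St Jeor (female): BMR = 10(133.5) + 6.25(199) − 5(33) − 161 = 1335 + 1243.75 − 165 − 161 = 2252.75 kcal/day.
TEE = 2252.75 × 1.25 = 2815.9375 kcal/day.
Protein energy = 30% × 2815.9375 = 844.7813 kcal.
Protein = 844.7813 ÷ 4 kcal/g = 211.1953 g.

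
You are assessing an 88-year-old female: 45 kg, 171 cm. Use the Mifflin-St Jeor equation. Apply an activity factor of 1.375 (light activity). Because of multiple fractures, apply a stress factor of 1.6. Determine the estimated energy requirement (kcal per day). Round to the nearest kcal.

2019 kcal per day

Mifflin-St Jeor (female): BMR = 10(45) + 6.25(171) − 5(88) − 161 = 450 + 1068.75 − 440 − 161 = 917.75 kcal/day.
TEE = BMR × activity factor = 917.75 × 1.375 = 1261.9063 kcal/day.
Apply stress factor: 1261.9063 × 1.6 = 2019.05 kcal/day.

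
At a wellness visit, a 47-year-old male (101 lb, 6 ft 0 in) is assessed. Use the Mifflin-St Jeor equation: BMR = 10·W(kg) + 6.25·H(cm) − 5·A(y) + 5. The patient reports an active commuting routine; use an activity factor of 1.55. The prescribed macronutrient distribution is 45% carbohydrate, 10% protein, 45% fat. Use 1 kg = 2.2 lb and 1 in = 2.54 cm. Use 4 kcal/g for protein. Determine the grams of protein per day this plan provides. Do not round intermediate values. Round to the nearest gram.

53 g/day

Convert to metric: weight = 101 ÷ 2.2 = 45.9091 kg; height = (6×12 + 0) × 2.54 = 72 × 2.54 = 182.88 cm.
Mifflin-St Jeor (male): BMR = 10(45.9091) + 6.25(182.88) − 5(47) + 5 = 459.0909 + 1143 − 235 + 5 = 1372.0909 kcal/day.
TEE = 1372.0909 × 1.55 = 2126.7409 kcal/day.
Protein energy = 10% × 2126.7409 = 212.6741 kcal.
Protein = 212.6741 ÷ 4 kcal/g = 53.1685 g.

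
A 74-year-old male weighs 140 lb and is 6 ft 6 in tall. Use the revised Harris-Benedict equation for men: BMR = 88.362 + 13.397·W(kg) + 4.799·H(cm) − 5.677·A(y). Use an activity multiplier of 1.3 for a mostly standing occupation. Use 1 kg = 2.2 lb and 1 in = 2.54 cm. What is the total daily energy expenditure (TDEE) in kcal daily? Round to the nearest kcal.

1913 kcal daily

Convert to metric: weight = 140 ÷ 2.2 = 63.6364 kg; height = (6×12 + 6) × 2.54 = 78 × 2.54 = 198.12 cm.
Harris-Benedict: BMR = 88.362 + 13.397(63.6364) + 4.799(198.12) − 5.677(74) = 1471.5782 kcal/day.
TEE = BMR × activity factor = 1471.5782 × 1.3 = 1913.0517 kcal/day.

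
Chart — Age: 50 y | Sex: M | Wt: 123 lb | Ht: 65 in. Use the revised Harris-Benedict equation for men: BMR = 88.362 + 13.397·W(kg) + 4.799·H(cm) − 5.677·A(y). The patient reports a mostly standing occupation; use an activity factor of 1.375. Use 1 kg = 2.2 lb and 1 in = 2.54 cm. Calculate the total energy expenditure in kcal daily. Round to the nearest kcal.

Convert to metric: weight = 123 ÷ 2.2 = 55.9091 kg; height = 65 × 2.54 = 165.1 cm.
Harris-Benedict: BMR = 88.362 + 13.397(55.9091) + 4.799(165.1) − 5.677(50) = 1345.841 kcal/day.
TEE = BMR × activity factor = 1345.841 × 1.375 = 1850.5314 kcal/day.

1851 kcal daily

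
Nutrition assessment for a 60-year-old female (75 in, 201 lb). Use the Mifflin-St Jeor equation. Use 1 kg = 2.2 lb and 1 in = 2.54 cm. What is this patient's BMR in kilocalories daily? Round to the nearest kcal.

1643 kilocalories daily

Convert to metric: weight = 201 ÷ 2.2 = 91.3636 kg; height = 75 × 2.54 = 190.5 cm.
Mifflin-St Jeor (female): BMR = 10(91.3636) + 6.25(190.5) − 5(60) − 161 = 913.6364 + 1190.625 − 300 − 161 = 1643.2614 kcal/day.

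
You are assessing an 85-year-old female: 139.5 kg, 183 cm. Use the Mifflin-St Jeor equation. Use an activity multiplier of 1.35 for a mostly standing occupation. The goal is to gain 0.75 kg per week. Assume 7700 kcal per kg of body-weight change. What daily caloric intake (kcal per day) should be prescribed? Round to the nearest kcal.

3461 kcal per day

Mifflin-St Jeor (female): BMR = 10(139.5) + 6.25(183) − 5(85) − 161 = 1395 + 1143.75 − 425 − 161 = 1952.75 kcal/day.
TEE = 1952.75 × 1.35 = 2636.2125 kcal/day.
Required daily surplus = 0.75 × 7700 ÷ 7 = 825 kcal/day.
Target intake = 2636.2125 + 825 = 3461.2125 kcal/day.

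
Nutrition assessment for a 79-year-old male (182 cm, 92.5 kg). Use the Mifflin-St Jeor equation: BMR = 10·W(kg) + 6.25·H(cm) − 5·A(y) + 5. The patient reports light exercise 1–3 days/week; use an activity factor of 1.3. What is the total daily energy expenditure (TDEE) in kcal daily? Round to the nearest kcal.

Mifflin-St Jeor (male): BMR = 10(92.5) + 6.25(182) − 5(79) + 5 = 925 + 1137.5 − 395 + 5 = 1672.5 kcal/day.
TEE = BMR × activity factor = 1672.5 × 1.3 = 2174.25 kcal/day.

2174 kcal daily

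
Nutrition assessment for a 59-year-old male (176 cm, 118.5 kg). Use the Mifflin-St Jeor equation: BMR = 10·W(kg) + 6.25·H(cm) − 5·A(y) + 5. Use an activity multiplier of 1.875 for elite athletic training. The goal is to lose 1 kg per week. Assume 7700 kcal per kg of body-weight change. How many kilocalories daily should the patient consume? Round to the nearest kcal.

Mifflin-St Jeor (male): BMR = 10(118.5) + 6.25(176) − 5(59) + 5 = 1185 + 1100 − 295 + 5 = 1995 kcal/day.
TEE = 1995 × 1.875 = 3740.625 kcal/day.
Required daily deficit = 1 × 7700 ÷ 7 = 1100 kcal/day.
Target intake = 3740.625 − 1100 = 2640.625 kcal/day.

2641 kilocalories daily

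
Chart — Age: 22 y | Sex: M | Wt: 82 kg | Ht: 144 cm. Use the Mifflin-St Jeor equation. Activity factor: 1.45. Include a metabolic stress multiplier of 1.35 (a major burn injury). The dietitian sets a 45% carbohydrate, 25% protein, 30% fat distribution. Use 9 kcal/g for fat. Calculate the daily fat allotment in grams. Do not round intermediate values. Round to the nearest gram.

Mifflin-St Jeor (male): BMR = 10(82) + 6.25(144) − 5(22) + 5 = 820 + 900 − 110 + 5 = 1615 kcal/day.
TEE = 1615 × 1.45 = 2341.75 kcal/day.
With stress factor 1.35: 2341.75 × 1.35 = 3161.3625 kcal/day.
Fat energy = 30% × 3161.3625 = 948.4088 kcal.
Fat = 948.4088 ÷ 9 kcal/g = 105.3788 g.

105 g/day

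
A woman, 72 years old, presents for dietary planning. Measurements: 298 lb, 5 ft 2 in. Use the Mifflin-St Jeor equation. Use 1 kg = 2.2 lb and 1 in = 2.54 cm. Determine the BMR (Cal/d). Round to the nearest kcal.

Convert to metric: weight = 298 ÷ 2.2 = 135.4545 kg; height = (5×12 + 2) × 2.54 = 62 × 2.54 = 157.48 cm.
Mifflin-St Jeor (female): BMR = 10(135.4545) + 6.25(157.48) − 5(72) − 161 = 1354.5455 + 984.25 − 360 − 161 = 1817.7955 kcal/day.

1818 Cal/d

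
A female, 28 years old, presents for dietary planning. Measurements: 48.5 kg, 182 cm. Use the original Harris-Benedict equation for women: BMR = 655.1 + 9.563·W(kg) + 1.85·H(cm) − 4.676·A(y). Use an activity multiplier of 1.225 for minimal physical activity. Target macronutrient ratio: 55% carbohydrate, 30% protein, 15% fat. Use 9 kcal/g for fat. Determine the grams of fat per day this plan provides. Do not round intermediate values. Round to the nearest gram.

27 g/day

Harris-Benedict: BMR = 655.1 + 9.563(48.5) + 1.85(182) − 4.676(28) = 1324.6775 kcal/day.
TEE = 1324.6775 × 1.225 = 1622.7299 kcal/day.
Fat energy = 15% × 1622.7299 = 243.4095 kcal.
Fat = 243.4095 ÷ 9 kcal/g = 27.0455 g.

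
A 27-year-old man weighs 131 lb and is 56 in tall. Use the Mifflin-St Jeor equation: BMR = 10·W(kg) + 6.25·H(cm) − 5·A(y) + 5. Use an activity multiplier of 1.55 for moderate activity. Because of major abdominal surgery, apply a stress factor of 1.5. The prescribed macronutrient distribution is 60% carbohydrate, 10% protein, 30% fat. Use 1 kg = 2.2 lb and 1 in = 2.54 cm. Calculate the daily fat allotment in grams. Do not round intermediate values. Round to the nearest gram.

Convert to metric: weight = 131 ÷ 2.2 = 59.5455 kg; height = 56 × 2.54 = 142.24 cm.
Mifflin-St Jeor (male): BMR = 10(59.5455) + 6.25(142.24) − 5(27) + 5 = 595.4545 + 889 − 135 + 5 = 1354.4545 kcal/day.
TEE = 1354.4545 × 1.55 = 2099.4045 kcal/day.
With stress factor 1.5: 2099.4045 × 1.5 = 3149.1068 kcal/day.
Fat energy = 30% × 3149.1068 = 944.732 kcal.
Fat = 944.732 ÷ 9 kcal/g = 104.9702 g.

105 g/day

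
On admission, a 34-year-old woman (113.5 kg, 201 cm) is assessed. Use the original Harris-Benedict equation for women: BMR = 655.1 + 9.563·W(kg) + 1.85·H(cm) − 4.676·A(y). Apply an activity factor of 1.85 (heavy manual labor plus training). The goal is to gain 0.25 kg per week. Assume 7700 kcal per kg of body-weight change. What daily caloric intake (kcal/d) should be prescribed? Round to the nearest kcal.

Harris-Benedict: BMR = 655.1 + 9.563(113.5) + 1.85(201) − 4.676(34) = 1953.3665 kcal/day.
TEE = 1953.3665 × 1.85 = 3613.728 kcal/day.
Required daily surplus = 0.25 × 7700 ÷ 7 = 275 kcal/day.
Target intake = 3613.728 + 275 = 3888.728 kcal/day.

3889 kcal/d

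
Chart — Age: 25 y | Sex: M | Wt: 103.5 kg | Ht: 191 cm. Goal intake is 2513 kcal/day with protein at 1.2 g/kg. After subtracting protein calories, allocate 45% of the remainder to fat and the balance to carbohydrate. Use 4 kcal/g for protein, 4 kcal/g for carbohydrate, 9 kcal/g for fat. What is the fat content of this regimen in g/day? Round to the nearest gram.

Protein = 1.2 × 103.5 = 124.2 g → 124.2 × 4 = 496.8 kcal.
Non-protein calories = 2513 − 496.8 = 2016.2 kcal.
Fat: 45% × 2016.2 = 907.29 kcal; carbohydrate: 1108.91 kcal.
Fat: 907.29 kcal ÷ 9 kcal/g = 100.81 g.

101 g/day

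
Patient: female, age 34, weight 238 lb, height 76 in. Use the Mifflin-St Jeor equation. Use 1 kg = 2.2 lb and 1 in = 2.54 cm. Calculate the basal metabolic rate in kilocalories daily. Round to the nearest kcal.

Convert to metric: weight = 238 ÷ 2.2 = 108.1818 kg; height = 76 × 2.54 = 193.04 cm.
Mifflin-St Jeor (female): BMR = 10(108.1818) + 6.25(193.04) − 5(34) − 161 = 1081.8182 + 1206.5 − 170 − 161 = 1957.3182 kcal/day.

1957 kilocalories daily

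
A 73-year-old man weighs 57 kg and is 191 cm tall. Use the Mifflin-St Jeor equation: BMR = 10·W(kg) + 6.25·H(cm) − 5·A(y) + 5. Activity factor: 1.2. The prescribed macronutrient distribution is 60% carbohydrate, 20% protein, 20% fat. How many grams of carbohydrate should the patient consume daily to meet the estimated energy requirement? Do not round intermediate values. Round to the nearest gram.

Mifflin-St Jeor (male): BMR = 10(57) + 6.25(191) − 5(73) + 5 = 570 + 1193.75 − 365 + 5 = 1403.75 kcal/day.
TEE = 1403.75 × 1.2 = 1684.5 kcal/day.
Carbohydrate energy = 60% × 1684.5 = 1010.7 kcal.
Carbohydrate = 1010.7 ÷ 4 kcal/g = 252.675 g.

253 g/day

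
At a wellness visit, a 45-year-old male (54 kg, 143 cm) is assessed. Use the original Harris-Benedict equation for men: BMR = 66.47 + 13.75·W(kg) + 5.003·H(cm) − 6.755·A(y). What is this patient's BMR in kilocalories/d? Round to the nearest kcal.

Harris-Benedict: BMR = 66.47 + 13.75(54) + 5.003(143) − 6.755(45) = 1220.424 kcal/day.

1220 kilocalories/d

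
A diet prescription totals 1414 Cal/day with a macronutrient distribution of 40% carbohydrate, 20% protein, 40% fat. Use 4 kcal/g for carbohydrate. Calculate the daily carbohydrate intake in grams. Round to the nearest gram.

Carbohydrate energy = 40% × 1414 = 565.6 kcal.
At 4 kcal/g: 565.6 ÷ 4 = 141.4 g.

141 g/day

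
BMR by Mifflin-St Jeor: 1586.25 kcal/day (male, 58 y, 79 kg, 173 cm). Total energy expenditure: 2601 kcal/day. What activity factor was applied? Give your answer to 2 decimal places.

Activity factor = TEE ÷ BMR = 2601 ÷ 1586.25 = 1.64.

1.64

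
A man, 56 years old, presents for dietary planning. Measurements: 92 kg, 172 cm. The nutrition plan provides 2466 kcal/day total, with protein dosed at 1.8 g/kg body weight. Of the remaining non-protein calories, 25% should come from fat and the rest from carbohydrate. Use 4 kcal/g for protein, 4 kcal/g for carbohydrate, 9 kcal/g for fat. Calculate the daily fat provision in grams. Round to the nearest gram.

50 g/day

Protein = 1.8 × 92 = 165.6 g → 165.6 × 4 = 662.4 kcal.
Non-protein calories = 2466 − 662.4 = 1803.6 kcal.
Fat: 25% × 1803.6 = 450.9 kcal; carbohydrate: 1352.7 kcal.
Fat: 450.9 kcal ÷ 9 kcal/g = 50.1 g.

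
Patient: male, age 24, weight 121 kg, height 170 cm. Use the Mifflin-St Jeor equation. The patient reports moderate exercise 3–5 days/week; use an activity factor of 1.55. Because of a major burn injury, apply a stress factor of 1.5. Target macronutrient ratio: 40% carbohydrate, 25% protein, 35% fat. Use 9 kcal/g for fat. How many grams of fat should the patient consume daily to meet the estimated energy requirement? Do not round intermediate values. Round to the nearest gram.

Mifflin-St Jeor (male): BMR = 10(121) + 6.25(170) − 5(24) + 5 = 1210 + 1062.5 − 120 + 5 = 2157.5 kcal/day.
TEE = 2157.5 × 1.55 = 3344.125 kcal/day.
With stress factor 1.5: 3344.125 × 1.5 = 5016.1875 kcal/day.
Fat energy = 35% × 5016.1875 = 1755.6656 kcal.
Fat = 1755.6656 ÷ 9 kcal/g = 195.074 g.

195 g/day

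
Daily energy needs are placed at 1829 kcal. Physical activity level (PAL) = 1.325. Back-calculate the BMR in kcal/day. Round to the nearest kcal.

BMR = TEE ÷ activity factor = 1829 ÷ 1.325 = 1380.3774 kcal/day.

1380 kcal/day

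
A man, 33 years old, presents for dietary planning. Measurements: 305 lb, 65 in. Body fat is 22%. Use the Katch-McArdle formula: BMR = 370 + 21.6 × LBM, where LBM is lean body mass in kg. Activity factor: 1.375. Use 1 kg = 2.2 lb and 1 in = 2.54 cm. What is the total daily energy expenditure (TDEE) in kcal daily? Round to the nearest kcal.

3720 kcal daily

Convert to metric: weight = 305 ÷ 2.2 = 138.6364 kg; height = 65 × 2.54 = 165.1 cm.
LBM = 138.6364 × (1 − 0.22) = 108.1364 kg. Katch-McArdle: BMR = 370 + 21.6 × 108.1364 = 2705.7455 kcal/day.
TEE = BMR × activity factor = 2705.7455 × 1.375 = 3720.4 kcal/day.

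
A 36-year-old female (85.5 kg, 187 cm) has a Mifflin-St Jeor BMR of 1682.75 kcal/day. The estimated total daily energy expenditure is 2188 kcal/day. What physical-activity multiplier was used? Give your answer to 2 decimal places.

Activity factor = TEE ÷ BMR = 2188 ÷ 1682.75 = 1.3.

1.30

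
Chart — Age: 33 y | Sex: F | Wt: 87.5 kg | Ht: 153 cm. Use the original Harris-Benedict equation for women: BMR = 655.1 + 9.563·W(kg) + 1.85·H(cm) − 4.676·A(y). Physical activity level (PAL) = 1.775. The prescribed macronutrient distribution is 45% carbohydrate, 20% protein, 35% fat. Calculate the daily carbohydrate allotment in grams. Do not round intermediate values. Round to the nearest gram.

Harris-Benedict: BMR = 655.1 + 9.563(87.5) + 1.85(153) − 4.676(33) = 1620.6045 kcal/day.
TEE = 1620.6045 × 1.775 = 2876.573 kcal/day.
Carbohydrate energy = 45% × 2876.573 = 1294.4578 kcal.
Carbohydrate = 1294.4578 ÷ 4 kcal/g = 323.6145 g.

324 g/day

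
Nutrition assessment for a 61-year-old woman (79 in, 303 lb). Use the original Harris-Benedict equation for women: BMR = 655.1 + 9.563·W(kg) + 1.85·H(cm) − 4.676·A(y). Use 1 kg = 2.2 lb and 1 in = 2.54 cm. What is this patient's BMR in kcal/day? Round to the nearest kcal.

Convert to metric: weight = 303 ÷ 2.2 = 137.7273 kg; height = 79 × 2.54 = 200.66 cm.
Harris-Benedict: BMR = 655.1 + 9.563(137.7273) + 1.85(200.66) − 4.676(61) = 2058.1709 kcal/day.

2058 kcal/day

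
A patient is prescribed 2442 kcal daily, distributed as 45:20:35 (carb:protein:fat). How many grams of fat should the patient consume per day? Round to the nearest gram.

95 g/day

Fat energy = 35% × 2442 = 854.7 kcal.
At 9 kcal/g: 854.7 ÷ 9 = 94.9667 g.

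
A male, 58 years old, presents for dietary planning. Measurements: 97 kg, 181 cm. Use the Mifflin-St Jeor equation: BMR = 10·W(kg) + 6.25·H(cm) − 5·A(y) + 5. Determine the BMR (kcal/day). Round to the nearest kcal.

Mifflin-St Jeor (male): BMR = 10(97) + 6.25(181) − 5(58) + 5 = 970 + 1131.25 − 290 + 5 = 1816.25 kcal/day.

1816 kcal/day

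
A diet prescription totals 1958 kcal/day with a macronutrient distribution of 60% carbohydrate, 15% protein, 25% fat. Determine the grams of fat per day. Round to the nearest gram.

54 g/day

Fat energy = 25% × 1958 = 489.5 kcal.
At 9 kcal/g: 489.5 ÷ 9 = 54.3889 g.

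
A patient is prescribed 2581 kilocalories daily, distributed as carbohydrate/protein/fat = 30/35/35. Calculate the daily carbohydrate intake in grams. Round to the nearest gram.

Carbohydrate energy = 30% × 2581 = 774.3 kcal.
At 4 kcal/g: 774.3 ÷ 4 = 193.575 g.

194 g/day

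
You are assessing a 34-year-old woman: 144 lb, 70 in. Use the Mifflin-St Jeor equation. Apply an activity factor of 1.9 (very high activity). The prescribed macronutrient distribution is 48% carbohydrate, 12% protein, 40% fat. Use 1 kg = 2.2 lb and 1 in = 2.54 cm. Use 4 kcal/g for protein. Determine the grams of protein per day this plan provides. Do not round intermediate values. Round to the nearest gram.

82 g/day

Convert to metric: weight = 144 ÷ 2.2 = 65.4545 kg; height = 70 × 2.54 = 177.8 cm.
Mifflin-St Jeor (female): BMR = 10(65.4545) + 6.25(177.8) − 5(34) − 161 = 654.5455 + 1111.25 − 170 − 161 = 1434.7955 kcal/day.
TEE = 1434.7955 × 1.9 = 2726.1114 kcal/day.
Protein energy = 12% × 2726.1114 = 327.1334 kcal.
Protein = 327.1334 ÷ 4 kcal/g = 81.7833 g.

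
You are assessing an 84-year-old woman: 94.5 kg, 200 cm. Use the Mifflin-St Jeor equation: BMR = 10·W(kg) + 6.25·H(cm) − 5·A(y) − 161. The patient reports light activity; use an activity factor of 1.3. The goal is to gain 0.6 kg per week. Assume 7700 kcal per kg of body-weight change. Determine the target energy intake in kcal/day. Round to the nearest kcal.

2758 kcal/day

Mifflin-St Jeor (female): BMR = 10(94.5) + 6.25(200) − 5(84) − 161 = 945 + 1250 − 420 − 161 = 1614 kcal/day.
TEE = 1614 × 1.3 = 2098.2 kcal/day.
Required daily surplus = 0.6 × 7700 ÷ 7 = 660 kcal/day.
Target intake = 2098.2 + 660 = 2758.2 kcal/day.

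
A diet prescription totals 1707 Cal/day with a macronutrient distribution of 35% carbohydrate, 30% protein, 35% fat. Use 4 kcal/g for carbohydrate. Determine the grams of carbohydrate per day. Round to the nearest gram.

Carbohydrate energy = 35% × 1707 = 597.45 kcal.
At 4 kcal/g: 597.45 ÷ 4 = 149.3625 g.

149 g/day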